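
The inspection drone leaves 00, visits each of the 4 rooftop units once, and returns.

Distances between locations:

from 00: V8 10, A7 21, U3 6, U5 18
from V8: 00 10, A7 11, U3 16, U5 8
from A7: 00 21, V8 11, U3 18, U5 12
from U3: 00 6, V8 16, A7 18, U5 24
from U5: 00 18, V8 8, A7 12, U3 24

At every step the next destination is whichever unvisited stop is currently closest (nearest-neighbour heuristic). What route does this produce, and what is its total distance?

From 00: distances to unvisited — U3=6, V8=10, U5=18, A7=21. Nearest is U3 (6).
From U3: distances to unvisited — V8=16, A7=18, U5=24. Nearest is V8 (16).
From V8: distances to unvisited — U5=8, A7=11. Nearest is U5 (8).
From U5: distances to unvisited — A7=12. Nearest is A7 (12).
Return A7→00: 21.
Total = 6 + 16 + 8 + 12 + 21 = 63.

Total distance 63 via the nearest-neighbour route 00 → U3 → V8 → U5 → A7 → 00.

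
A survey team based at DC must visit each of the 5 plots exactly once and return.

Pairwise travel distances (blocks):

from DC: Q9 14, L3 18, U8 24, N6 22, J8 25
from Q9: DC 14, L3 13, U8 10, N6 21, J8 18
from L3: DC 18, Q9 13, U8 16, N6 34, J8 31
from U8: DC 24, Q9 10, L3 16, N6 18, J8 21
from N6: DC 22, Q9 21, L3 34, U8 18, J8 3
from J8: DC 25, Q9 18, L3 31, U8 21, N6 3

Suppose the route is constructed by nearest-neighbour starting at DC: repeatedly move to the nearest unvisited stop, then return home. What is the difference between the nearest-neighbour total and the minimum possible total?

Excess over optimum: 9 blocks.

From DC: Q9=14, L3=18, N6=22, U8=24, J8=25 → choose Q9 (14).
From Q9: U8=10, L3=13, J8=18, N6=21 → choose U8 (10).
From U8: L3=16, N6=18, J8=21 → choose L3 (16).
From L3: J8=31, N6=34 → choose J8 (31).
From J8: N6=3 → choose N6 (3).
NN route DC → Q9 → U8 → L3 → J8 → N6 → DC costs 96.
Optimal: DC → Q9 → J8 → N6 → U8 → L3 → DC costs 87 (by enumerating all 60 distinct tours).
Excess = 96 − 87 = 9.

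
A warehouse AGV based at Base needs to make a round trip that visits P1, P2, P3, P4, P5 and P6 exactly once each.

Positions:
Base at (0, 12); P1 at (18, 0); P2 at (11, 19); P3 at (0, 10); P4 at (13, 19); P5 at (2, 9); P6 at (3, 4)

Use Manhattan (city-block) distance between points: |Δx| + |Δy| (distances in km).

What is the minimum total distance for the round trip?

Shortest round trip = 74 km.

There are 360 distinct closed tours to check (reversals are equivalent).
Base→P1→P2→P3→P4→P5→P6→Base: 30+26+20+22+21+6+11 = 136
Base→P1→P2→P3→P4→P6→P5→Base: 30+26+20+22+25+6+5 = 134
Base→P1→P2→P3→P5→P4→P6→Base: 30+26+20+3+21+25+11 = 136
Base→P1→P2→P3→P5→P6→P4→Base: 30+26+20+3+6+25+20 = 130
Base→P1→P2→P3→P6→P4→P5→Base: 30+26+20+9+25+21+5 = 136
Base→P1→P2→P3→P6→P5→P4→Base: 30+26+20+9+6+21+20 = 132
Base→P1→P2→P4→P3→P5→P6→Base: 30+26+2+22+3+6+11 = 100
Base→P1→P2→P4→P3→P6→P5→Base: 30+26+2+22+9+6+5 = 100
… (352 more)
Base→P2→P4→P1→P6→P5→P3→Base: 18+2+24+19+6+3+2 = 74  ← best
The minimum is 74.
One optimal route: Base → P2 → P4 → P1 → P6 → P5 → P3 → Base (or its reverse).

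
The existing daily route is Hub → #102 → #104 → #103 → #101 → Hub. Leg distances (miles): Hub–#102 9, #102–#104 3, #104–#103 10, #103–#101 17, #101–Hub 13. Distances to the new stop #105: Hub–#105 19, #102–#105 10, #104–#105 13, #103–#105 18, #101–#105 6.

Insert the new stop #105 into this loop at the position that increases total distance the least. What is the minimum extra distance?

+7 miles — insert #105 between #103 and #101.

Insertion cost between consecutive stops i–j is d(i,#105) + d(#105,j) − d(i,j):
  between Hub and #102: 19 + 10 − 9 = 20
  between #102 and #104: 10 + 13 − 3 = 20
  between #104 and #103: 13 + 18 − 10 = 21
  between #103 and #101: 18 + 6 − 17 = 7
  between #101 and Hub: 6 + 19 − 13 = 12
Cheapest insertion is between #103 and #101, adding 7.
New total = 52 + 7 = 59.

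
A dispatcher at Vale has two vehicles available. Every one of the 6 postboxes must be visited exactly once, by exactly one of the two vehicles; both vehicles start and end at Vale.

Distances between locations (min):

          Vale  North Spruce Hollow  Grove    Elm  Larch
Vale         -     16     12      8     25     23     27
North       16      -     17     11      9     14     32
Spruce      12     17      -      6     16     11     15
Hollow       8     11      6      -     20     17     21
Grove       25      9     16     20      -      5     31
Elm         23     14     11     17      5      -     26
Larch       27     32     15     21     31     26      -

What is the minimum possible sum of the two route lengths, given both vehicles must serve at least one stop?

Minimum combined distance: 99 min.

Try each way of splitting the stops between the two vehicles (each non-empty) and, for each split, find the best tour for each vehicle:
  {North} + {Spruce, Hollow, Grove, Elm, Larch}: 32 + 85 = 117
  {Spruce} + {North, Hollow, Grove, Elm, Larch}: 24 + 85 = 109
  {North, Spruce} + {Hollow, Grove, Elm, Larch}: 45 + 85 = 130
  {Hollow} + {North, Spruce, Grove, Elm, Larch}: 16 + 83 = 99
  {North, Hollow} + {Spruce, Grove, Elm, Larch}: 35 + 83 = 118
  {Spruce, Hollow} + {North, Grove, Elm, Larch}: 26 + 83 = 109
  … (31 splits in total)
Best: vehicle 1 Vale → Hollow → Vale = 16; vehicle 2 Vale → North → Grove → Elm → Spruce → Larch → Vale = 83; combined 99.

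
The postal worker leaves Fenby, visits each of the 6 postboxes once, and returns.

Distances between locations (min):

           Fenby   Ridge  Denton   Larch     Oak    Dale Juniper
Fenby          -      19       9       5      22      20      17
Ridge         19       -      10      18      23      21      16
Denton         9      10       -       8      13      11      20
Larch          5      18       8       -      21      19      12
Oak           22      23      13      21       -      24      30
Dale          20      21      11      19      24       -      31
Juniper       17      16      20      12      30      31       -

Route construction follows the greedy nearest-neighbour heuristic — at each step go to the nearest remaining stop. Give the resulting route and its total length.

From Fenby: distances to unvisited — Larch=5, Denton=9, Juniper=17, Ridge=19, Dale=20, Oak=22. Nearest is Larch (5).
From Larch: distances to unvisited — Denton=8, Juniper=12, Ridge=18, Dale=19, Oak=21. Nearest is Denton (8).
From Denton: distances to unvisited — Ridge=10, Dale=11, Oak=13, Juniper=20. Nearest is Ridge (10).
From Ridge: distances to unvisited — Juniper=16, Dale=21, Oak=23. Nearest is Juniper (16).
From Juniper: distances to unvisited — Oak=30, Dale=31. Nearest is Oak (30).
From Oak: distances to unvisited — Dale=24. Nearest is Dale (24).
Return Dale→Fenby: 20.
Total = 5 + 8 + 10 + 16 + 30 + 24 + 20 = 113.

113 min along Fenby → Larch → Denton → Ridge → Juniper → Oak → Dale → Fenby.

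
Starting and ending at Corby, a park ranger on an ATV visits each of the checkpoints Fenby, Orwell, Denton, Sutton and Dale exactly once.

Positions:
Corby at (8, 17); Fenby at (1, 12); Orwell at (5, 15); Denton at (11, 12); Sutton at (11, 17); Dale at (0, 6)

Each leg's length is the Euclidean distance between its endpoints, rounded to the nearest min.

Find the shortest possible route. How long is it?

Corby→Fenby→Orwell→Denton→Sutton→Dale→Corby: 9+5+7+5+16+14 = 56
Corby→Fenby→Orwell→Denton→Dale→Sutton→Corby: 9+5+7+13+16+3 = 53
Corby→Fenby→Orwell→Sutton→Denton→Dale→Corby: 9+5+6+5+13+14 = 52
Corby→Fenby→Orwell→Sutton→Dale→Denton→Corby: 9+5+6+16+13+6 = 55
Corby→Fenby→Orwell→Dale→Denton→Sutton→Corby: 9+5+10+13+5+3 = 45
Corby→Fenby→Orwell→Dale→Sutton→Denton→Corby: 9+5+10+16+5+6 = 51
Corby→Fenby→Denton→Orwell→Sutton→Dale→Corby: 9+10+7+6+16+14 = 62
Corby→Fenby→Denton→Orwell→Dale→Sutton→Corby: 9+10+7+10+16+3 = 55
Corby→Fenby→Denton→Sutton→Orwell→Dale→Corby: 9+10+5+6+10+14 = 54
Corby→Fenby→Denton→Sutton→Dale→Orwell→Corby: 9+10+5+16+10+4 = 54
Corby→Fenby→Denton→Dale→Orwell→Sutton→Corby: 9+10+13+10+6+3 = 51
Corby→Fenby→Denton→Dale→Sutton→Orwell→Corby: 9+10+13+16+6+4 = 58
Corby→Fenby→Sutton→Orwell→Denton→Dale→Corby: 9+11+6+7+13+14 = 60
Corby→Fenby→Sutton→Orwell→Dale→Denton→Corby: 9+11+6+10+13+6 = 55
… (46 more)
Corby→Orwell→Fenby→Dale→Denton→Sutton→Corby: 4+5+6+13+5+3 = 36  ← best
The minimum is 36.
One optimal route: Corby → Orwell → Fenby → Dale → Denton → Sutton → Corby (or its reverse).

Shortest round trip = 36 min.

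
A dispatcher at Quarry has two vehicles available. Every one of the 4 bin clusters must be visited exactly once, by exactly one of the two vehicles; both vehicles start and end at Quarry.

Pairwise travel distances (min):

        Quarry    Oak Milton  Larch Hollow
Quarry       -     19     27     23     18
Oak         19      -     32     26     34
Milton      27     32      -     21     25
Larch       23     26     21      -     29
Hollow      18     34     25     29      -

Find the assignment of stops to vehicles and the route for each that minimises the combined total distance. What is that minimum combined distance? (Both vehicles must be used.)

Check every non-empty split of the stops between the two vehicles; for each half take its own optimal tour:
  {Oak} + {Milton, Larch, Hollow}: 38 + 87 = 125
  {Milton} + {Oak, Larch, Hollow}: 54 + 92 = 146
  {Oak, Milton} + {Larch, Hollow}: 78 + 70 = 148
  {Larch} + {Oak, Milton, Hollow}: 46 + 94 = 140
  {Oak, Larch} + {Milton, Hollow}: 68 + 70 = 138
  {Milton, Larch} + {Oak, Hollow}: 71 + 71 = 142
  … (7 splits in total)
Best: vehicle 1 Quarry → Oak → Quarry = 38; vehicle 2 Quarry → Larch → Milton → Hollow → Quarry = 87; combined 125.

Minimum combined distance: 125 min.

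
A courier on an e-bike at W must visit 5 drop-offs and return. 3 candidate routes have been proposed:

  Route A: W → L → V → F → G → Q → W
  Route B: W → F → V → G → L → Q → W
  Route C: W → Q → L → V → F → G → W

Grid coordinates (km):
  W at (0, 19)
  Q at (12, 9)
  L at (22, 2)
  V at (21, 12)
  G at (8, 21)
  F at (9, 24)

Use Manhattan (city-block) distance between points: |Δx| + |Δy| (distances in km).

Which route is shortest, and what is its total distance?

88 km — Route C is the shortest.

Route A: 39 + 11 + 24 + 4 + 16 + 22 = 116
Route B: 14 + 24 + 22 + 33 + 17 + 22 = 132
Route C: 22 + 17 + 11 + 24 + 4 + 10 = 88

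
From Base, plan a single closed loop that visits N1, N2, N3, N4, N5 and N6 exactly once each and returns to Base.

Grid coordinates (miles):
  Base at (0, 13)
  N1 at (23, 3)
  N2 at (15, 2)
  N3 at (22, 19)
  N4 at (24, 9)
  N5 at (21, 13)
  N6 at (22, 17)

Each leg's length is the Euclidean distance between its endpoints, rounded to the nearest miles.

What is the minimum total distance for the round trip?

There are 360 distinct closed tours to check (reversals are equivalent).
Base → N1 → N2 → N3 → N4 → N5 → N6 → Base: 25+8+18+10+5+4+22 = 92
Base → N1 → N2 → N3 → N4 → N6 → N5 → Base: 25+8+18+10+8+4+21 = 94
Base → N1 → N2 → N3 → N5 → N4 → N6 → Base: 25+8+18+6+5+8+22 = 92
Base → N1 → N2 → N3 → N5 → N6 → N4 → Base: 25+8+18+6+4+8+24 = 93
Base → N1 → N2 → N3 → N6 → N4 → N5 → Base: 25+8+18+2+8+5+21 = 87
Base → N1 → N2 → N3 → N6 → N5 → N4 → Base: 25+8+18+2+4+5+24 = 86
Base → N1 → N2 → N4 → N3 → N5 → N6 → Base: 25+8+11+10+6+4+22 = 86
Base → N1 → N2 → N4 → N3 → N6 → N5 → Base: 25+8+11+10+2+4+21 = 81
… (352 more)
Base → N2 → N1 → N4 → N5 → N6 → N3 → Base: 19+8+6+5+4+2+23 = 67  ← best
The minimum is 67.
One optimal route: Base → N2 → N1 → N4 → N5 → N6 → N3 → Base (or its reverse).

Shortest round trip = 67 miles.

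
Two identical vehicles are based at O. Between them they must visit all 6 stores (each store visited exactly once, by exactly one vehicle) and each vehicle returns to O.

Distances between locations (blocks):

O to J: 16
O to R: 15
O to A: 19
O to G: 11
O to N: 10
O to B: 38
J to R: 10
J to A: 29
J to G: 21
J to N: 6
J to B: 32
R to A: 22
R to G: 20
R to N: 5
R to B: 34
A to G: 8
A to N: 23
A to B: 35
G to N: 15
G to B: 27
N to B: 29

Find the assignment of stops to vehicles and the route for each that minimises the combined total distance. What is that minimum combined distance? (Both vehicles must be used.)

There are 2^5 − 1 = 31 ways to divide the 6 stops into two non-empty groups. For each, the best each vehicle can do is its own shortest tour through its group:
  {J} + {R, A, G, N, B}: 32 + 103 = 135
  {R} + {J, A, G, N, B}: 30 + 102 = 132
  {J, R} + {A, G, N, B}: 41 + 93 = 134
  {A} + {J, R, G, N, B}: 38 + 95 = 133
  {J, A} + {R, G, N, B}: 64 + 87 = 151
  {R, A} + {J, G, N, B}: 56 + 86 = 142
  … (31 splits in total)
  {N} + {J, R, A, G, B}: 20 + 111 = 131  ← best
Best: vehicle 1 O → N → O = 20; vehicle 2 O → R → J → B → A → G → O = 111; combined 131.

Minimum combined distance: 131 blocks.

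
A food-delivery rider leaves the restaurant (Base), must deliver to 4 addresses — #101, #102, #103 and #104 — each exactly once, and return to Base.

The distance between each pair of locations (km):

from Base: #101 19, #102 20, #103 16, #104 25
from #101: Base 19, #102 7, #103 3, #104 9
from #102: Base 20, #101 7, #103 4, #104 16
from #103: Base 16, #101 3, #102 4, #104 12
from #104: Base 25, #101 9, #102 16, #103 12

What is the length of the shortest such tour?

Minimum total distance: 61 km.

With 4 stops there are 4!/2 = 12 distinct round trips (a route and its reverse cost the same).
Base → #101 → #102 → #103 → #104 → Base: 19+7+4+12+25 = 67
Base → #101 → #102 → #104 → #103 → Base: 19+7+16+12+16 = 70
Base → #101 → #103 → #102 → #104 → Base: 19+3+4+16+25 = 67
Base → #101 → #103 → #104 → #102 → Base: 19+3+12+16+20 = 70
Base → #101 → #104 → #102 → #103 → Base: 19+9+16+4+16 = 64
Base → #101 → #104 → #103 → #102 → Base: 19+9+12+4+20 = 64
Base → #102 → #101 → #103 → #104 → Base: 20+7+3+12+25 = 67
Base → #102 → #101 → #104 → #103 → Base: 20+7+9+12+16 = 64
Base → #102 → #103 → #101 → #104 → Base: 20+4+3+9+25 = 61
Base → #102 → #104 → #101 → #103 → Base: 20+16+9+3+16 = 64
Base → #103 → #101 → #102 → #104 → Base: 16+3+7+16+25 = 67
Base → #103 → #102 → #101 → #104 → Base: 16+4+7+9+25 = 61
The minimum is 61.
One optimal route: Base → #102 → #103 → #101 → #104 → Base (or its reverse).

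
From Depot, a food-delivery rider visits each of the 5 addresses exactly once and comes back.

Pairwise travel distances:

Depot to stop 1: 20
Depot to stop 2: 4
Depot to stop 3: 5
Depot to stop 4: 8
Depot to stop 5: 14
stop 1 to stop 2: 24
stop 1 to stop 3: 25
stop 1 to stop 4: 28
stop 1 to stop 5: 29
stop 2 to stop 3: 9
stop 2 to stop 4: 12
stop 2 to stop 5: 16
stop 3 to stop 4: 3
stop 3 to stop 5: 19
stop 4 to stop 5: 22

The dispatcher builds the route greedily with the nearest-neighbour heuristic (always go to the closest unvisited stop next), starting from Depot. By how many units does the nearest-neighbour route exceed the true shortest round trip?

2 longer than the optimal tour.

From Depot: stop 2=4, stop 3=5, stop 4=8, stop 5=14, stop 1=20 → choose stop 2 (4).
From stop 2: stop 3=9, stop 4=12, stop 5=16, stop 1=24 → choose stop 3 (9).
From stop 3: stop 4=3, stop 5=19, stop 1=25 → choose stop 4 (3).
From stop 4: stop 5=22, stop 1=28 → choose stop 5 (22).
From stop 5: stop 1=29 → choose stop 1 (29).
NN route Depot → stop 2 → stop 3 → stop 4 → stop 5 → stop 1 → Depot costs 87.
Optimal: Depot → stop 1 → stop 5 → stop 2 → stop 3 → stop 4 → Depot costs 85 (by enumerating all 60 distinct tours).
Excess = 87 − 85 = 2.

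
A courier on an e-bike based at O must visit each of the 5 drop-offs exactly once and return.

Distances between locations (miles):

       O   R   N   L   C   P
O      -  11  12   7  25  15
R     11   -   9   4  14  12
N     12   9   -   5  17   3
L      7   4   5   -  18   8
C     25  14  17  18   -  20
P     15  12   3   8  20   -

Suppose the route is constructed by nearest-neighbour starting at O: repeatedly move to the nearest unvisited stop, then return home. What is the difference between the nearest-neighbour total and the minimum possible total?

From O: L=7, R=11, N=12, P=15, C=25 → choose L (7).
From L: R=4, N=5, P=8, C=18 → choose R (4).
From R: N=9, P=12, C=14 → choose N (9).
From N: P=3, C=17 → choose P (3).
From P: C=20 → choose C (20).
NN route O → L → R → N → P → C → O costs 68.
Optimal: O → R → C → N → P → L → O costs 60 (by enumerating all 60 distinct tours).
Excess = 68 − 60 = 8.

The nearest-neighbour route is 8 miles longer than optimal.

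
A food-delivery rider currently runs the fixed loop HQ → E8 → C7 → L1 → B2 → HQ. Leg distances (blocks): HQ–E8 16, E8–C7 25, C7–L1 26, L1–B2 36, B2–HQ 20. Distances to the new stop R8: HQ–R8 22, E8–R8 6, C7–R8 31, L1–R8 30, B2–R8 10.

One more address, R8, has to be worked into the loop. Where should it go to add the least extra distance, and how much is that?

+4 blocks — insert R8 between L1 and B2.

Insertion cost between consecutive stops i–j is d(i,R8) + d(R8,j) − d(i,j):
  between HQ and E8: 22 + 6 − 16 = 12
  between E8 and C7: 6 + 31 − 25 = 12
  between C7 and L1: 31 + 30 − 26 = 35
  between L1 and B2: 30 + 10 − 36 = 4
  between B2 and HQ: 10 + 22 − 20 = 12
Cheapest insertion is between L1 and B2, adding 4.
New total = 123 + 4 = 127.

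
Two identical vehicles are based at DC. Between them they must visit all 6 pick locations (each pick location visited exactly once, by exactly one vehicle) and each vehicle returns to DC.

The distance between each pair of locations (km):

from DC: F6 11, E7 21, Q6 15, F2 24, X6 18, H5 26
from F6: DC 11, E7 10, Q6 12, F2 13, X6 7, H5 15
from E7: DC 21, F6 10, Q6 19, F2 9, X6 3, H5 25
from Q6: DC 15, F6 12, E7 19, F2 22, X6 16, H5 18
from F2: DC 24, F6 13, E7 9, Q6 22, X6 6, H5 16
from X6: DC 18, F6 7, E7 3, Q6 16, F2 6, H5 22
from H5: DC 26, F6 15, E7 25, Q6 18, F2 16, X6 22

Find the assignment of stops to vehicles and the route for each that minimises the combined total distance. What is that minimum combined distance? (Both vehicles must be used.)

Try each way of splitting the stops between the two vehicles (each non-empty) and, for each split, find the best tour for each vehicle:
  {F6} + {E7, Q6, F2, X6, H5}: 22 + 79 = 101
  {E7} + {F6, Q6, F2, X6, H5}: 42 + 73 = 115
  {F6, E7} + {Q6, F2, X6, H5}: 42 + 73 = 115
  {Q6} + {F6, E7, F2, X6, H5}: 30 + 72 = 102
  {F6, Q6} + {E7, F2, X6, H5}: 38 + 72 = 110
  {E7, Q6} + {F6, F2, X6, H5}: 55 + 66 = 121
  … (31 splits in total)
Best: vehicle 1 DC → F6 → DC = 22; vehicle 2 DC → E7 → X6 → F2 → H5 → Q6 → DC = 79; combined 101.

101 km — the smallest possible combined total.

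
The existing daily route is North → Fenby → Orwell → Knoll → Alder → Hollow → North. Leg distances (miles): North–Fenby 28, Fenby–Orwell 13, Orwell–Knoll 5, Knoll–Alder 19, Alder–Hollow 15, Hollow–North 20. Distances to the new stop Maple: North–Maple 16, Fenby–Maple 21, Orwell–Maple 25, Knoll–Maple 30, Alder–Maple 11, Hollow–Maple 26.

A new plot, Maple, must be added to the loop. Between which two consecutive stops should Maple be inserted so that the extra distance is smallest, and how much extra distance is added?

Insertion cost between consecutive stops i–j is d(i,Maple) + d(Maple,j) − d(i,j):
  between North and Fenby: 16 + 21 − 28 = 9
  between Fenby and Orwell: 21 + 25 − 13 = 33
  between Orwell and Knoll: 25 + 30 − 5 = 50
  between Knoll and Alder: 30 + 11 − 19 = 22
  between Alder and Hollow: 11 + 26 − 15 = 22
  between Hollow and North: 26 + 16 − 20 = 22
Cheapest insertion is between North and Fenby, adding 9.
New total = 100 + 9 = 109.

+9 miles — insert Maple between North and Fenby.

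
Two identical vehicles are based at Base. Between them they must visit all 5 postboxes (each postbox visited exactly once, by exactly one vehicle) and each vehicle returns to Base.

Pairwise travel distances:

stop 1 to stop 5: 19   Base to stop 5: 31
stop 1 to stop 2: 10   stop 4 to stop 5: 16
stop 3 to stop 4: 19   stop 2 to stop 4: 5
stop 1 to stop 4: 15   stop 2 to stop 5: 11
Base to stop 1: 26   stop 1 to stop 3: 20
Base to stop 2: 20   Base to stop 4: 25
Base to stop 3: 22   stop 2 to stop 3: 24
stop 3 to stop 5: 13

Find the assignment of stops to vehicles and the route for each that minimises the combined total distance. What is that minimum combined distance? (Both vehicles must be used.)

There are 2^4 − 1 = 15 ways to divide the 5 stops into two non-empty groups. For each, the best each vehicle can do is its own shortest tour through its group:
  {stop 1} + {stop 2, stop 3, stop 4, stop 5}: 52 + 76 = 128
  {stop 2} + {stop 1, stop 3, stop 4, stop 5}: 40 + 92 = 132
  {stop 1, stop 2} + {stop 3, stop 4, stop 5}: 56 + 76 = 132
  {stop 3} + {stop 1, stop 2, stop 4, stop 5}: 44 + 86 = 130
  {stop 1, stop 3} + {stop 2, stop 4, stop 5}: 68 + 72 = 140
  {stop 2, stop 3} + {stop 1, stop 4, stop 5}: 66 + 86 = 152
  … (15 splits in total)
Best: vehicle 1 Base → stop 1 → Base = 52; vehicle 2 Base → stop 2 → stop 4 → stop 5 → stop 3 → Base = 76; combined 128.

Minimum combined distance: 128.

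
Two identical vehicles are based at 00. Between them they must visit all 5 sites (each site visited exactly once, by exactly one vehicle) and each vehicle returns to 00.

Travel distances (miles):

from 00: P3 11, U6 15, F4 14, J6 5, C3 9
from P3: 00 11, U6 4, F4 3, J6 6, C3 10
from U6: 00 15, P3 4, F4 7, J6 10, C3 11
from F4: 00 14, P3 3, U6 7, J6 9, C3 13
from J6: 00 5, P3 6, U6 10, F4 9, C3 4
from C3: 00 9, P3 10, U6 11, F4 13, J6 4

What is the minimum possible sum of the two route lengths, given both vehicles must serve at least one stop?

There are 2^4 − 1 = 15 ways to divide the 5 stops into two non-empty groups. For each, the best each vehicle can do is its own shortest tour through its group:
  {P3} + {U6, F4, J6, C3}: 22 + 41 = 63
  {U6} + {P3, F4, J6, C3}: 30 + 36 = 66
  {P3, U6} + {F4, J6, C3}: 30 + 36 = 66
  {F4} + {P3, U6, J6, C3}: 28 + 35 = 63
  {P3, F4} + {U6, J6, C3}: 28 + 35 = 63
  {U6, F4} + {P3, J6, C3}: 36 + 30 = 66
  … (15 splits in total)
  {J6} + {P3, U6, F4, C3}: 10 + 41 = 51  ← best
Best: vehicle 1 00 → J6 → 00 = 10; vehicle 2 00 → P3 → F4 → U6 → C3 → 00 = 41; combined 51.

Minimum combined distance: 51 miles.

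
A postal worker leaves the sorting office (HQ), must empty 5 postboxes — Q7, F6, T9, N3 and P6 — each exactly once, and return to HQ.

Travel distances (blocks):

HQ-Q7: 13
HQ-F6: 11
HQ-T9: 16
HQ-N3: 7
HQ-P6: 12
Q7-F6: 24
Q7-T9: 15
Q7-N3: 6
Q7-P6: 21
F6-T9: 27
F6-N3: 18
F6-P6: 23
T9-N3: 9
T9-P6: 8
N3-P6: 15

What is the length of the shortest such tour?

70 blocks — the shortest possible round trip.

There are 60 distinct closed tours to check (reversals are equivalent).
HQ-Q7-F6-T9-N3-P6-HQ: 13+24+27+9+15+12 = 100
HQ-Q7-F6-T9-P6-N3-HQ: 13+24+27+8+15+7 = 94
HQ-Q7-F6-N3-T9-P6-HQ: 13+24+18+9+8+12 = 84
HQ-Q7-F6-N3-P6-T9-HQ: 13+24+18+15+8+16 = 94
HQ-Q7-F6-P6-T9-N3-HQ: 13+24+23+8+9+7 = 84
HQ-Q7-F6-P6-N3-T9-HQ: 13+24+23+15+9+16 = 100
HQ-Q7-T9-F6-N3-P6-HQ: 13+15+27+18+15+12 = 100
HQ-Q7-T9-F6-P6-N3-HQ: 13+15+27+23+15+7 = 100
HQ-Q7-T9-N3-F6-P6-HQ: 13+15+9+18+23+12 = 90
HQ-Q7-T9-N3-P6-F6-HQ: 13+15+9+15+23+11 = 86
HQ-Q7-T9-P6-F6-N3-HQ: 13+15+8+23+18+7 = 84
HQ-Q7-T9-P6-N3-F6-HQ: 13+15+8+15+18+11 = 80
HQ-Q7-N3-F6-T9-P6-HQ: 13+6+18+27+8+12 = 84
HQ-Q7-N3-F6-P6-T9-HQ: 13+6+18+23+8+16 = 84
… (46 more)
HQ-Q7-N3-T9-P6-F6-HQ: 13+6+9+8+23+11 = 70  ← best
The minimum is 70.
One optimal route: HQ → Q7 → N3 → T9 → P6 → F6 → HQ (or its reverse).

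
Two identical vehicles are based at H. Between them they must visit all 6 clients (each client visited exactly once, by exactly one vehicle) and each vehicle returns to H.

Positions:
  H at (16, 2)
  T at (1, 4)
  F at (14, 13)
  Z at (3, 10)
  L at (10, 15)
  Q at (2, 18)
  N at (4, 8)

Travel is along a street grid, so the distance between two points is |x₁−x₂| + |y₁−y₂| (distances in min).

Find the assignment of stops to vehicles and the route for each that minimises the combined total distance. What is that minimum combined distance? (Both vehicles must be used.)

There are 2^5 − 1 = 31 ways to divide the 6 stops into two non-empty groups. For each, the best each vehicle can do is its own shortest tour through its group:
  {T} + {F, Z, L, Q, N}: 34 + 60 = 94
  {F} + {T, Z, L, Q, N}: 26 + 66 = 92
  {T, F} + {Z, L, Q, N}: 52 + 60 = 112
  {Z} + {T, F, L, Q, N}: 42 + 66 = 108
  {T, Z} + {F, L, Q, N}: 46 + 60 = 106
  {F, Z} + {T, L, Q, N}: 48 + 66 = 114
  … (31 splits in total)
Best: vehicle 1 H → F → H = 26; vehicle 2 H → T → N → Z → Q → L → H = 66; combined 92.

92 min — the smallest possible combined total.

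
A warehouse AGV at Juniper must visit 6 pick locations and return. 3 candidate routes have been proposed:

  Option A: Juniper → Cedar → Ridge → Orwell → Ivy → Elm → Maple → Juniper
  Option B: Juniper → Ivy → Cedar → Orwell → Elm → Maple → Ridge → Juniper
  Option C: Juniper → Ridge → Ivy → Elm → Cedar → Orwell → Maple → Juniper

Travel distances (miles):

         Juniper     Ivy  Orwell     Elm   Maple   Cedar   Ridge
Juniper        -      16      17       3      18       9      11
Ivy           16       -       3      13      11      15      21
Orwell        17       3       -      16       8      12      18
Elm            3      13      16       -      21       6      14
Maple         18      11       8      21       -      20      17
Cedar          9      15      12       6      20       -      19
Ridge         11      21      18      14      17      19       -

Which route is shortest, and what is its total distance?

Option A: 9 + 19 + 18 + 3 + 13 + 21 + 18 = 101
Option B: 16 + 15 + 12 + 16 + 21 + 17 + 11 = 108
Option C: 11 + 21 + 13 + 6 + 12 + 8 + 18 = 89

Shortest is Option C, total 89 miles.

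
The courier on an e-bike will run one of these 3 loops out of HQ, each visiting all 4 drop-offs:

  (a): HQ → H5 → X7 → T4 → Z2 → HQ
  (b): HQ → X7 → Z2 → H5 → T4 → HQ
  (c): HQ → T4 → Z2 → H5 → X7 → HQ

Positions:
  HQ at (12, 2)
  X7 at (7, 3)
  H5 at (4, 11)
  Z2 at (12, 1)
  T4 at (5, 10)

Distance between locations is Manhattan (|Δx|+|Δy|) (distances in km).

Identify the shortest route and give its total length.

48 km — (b) is the shortest.

(a): 17 + 11 + 9 + 16 + 1 = 54
(b): 6 + 7 + 18 + 2 + 15 = 48
(c): 15 + 16 + 18 + 11 + 6 = 66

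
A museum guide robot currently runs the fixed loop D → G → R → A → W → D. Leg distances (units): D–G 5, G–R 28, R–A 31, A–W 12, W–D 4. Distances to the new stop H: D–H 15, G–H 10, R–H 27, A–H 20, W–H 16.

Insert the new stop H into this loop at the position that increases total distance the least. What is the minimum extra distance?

Insertion cost between consecutive stops i–j is d(i,H) + d(H,j) − d(i,j):
  between D and G: 15 + 10 − 5 = 20
  between G and R: 10 + 27 − 28 = 9
  between R and A: 27 + 20 − 31 = 16
  between A and W: 20 + 16 − 12 = 24
  between W and D: 16 + 15 − 4 = 27
Cheapest insertion is between G and R, adding 9.
New total = 80 + 9 = 89.

Adding 9 by placing H on the G–R leg.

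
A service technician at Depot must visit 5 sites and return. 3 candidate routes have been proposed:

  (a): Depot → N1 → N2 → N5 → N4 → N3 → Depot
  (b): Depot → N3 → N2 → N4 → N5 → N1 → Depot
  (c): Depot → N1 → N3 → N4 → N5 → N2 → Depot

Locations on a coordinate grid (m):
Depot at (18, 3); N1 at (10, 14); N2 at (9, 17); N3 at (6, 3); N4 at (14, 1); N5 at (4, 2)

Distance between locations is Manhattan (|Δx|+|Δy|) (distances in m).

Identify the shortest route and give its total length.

(a): 19 + 4 + 20 + 11 + 10 + 12 = 76
(b): 12 + 17 + 21 + 11 + 18 + 19 = 98
(c): 19 + 15 + 10 + 11 + 20 + 23 = 98

76 m — (a) is the shortest.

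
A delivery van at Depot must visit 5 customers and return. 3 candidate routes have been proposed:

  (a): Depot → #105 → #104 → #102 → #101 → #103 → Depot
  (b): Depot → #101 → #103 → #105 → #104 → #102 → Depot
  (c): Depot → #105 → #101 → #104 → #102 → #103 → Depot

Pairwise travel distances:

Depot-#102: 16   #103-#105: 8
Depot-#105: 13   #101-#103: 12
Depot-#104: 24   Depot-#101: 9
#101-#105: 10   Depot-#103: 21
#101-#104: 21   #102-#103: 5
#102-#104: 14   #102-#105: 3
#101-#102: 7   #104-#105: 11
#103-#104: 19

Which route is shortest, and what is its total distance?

(a): 13 + 11 + 14 + 7 + 12 + 21 = 78
(b): 9 + 12 + 8 + 11 + 14 + 16 = 70
(c): 13 + 10 + 21 + 14 + 5 + 21 = 84

70 — (b) is the shortest.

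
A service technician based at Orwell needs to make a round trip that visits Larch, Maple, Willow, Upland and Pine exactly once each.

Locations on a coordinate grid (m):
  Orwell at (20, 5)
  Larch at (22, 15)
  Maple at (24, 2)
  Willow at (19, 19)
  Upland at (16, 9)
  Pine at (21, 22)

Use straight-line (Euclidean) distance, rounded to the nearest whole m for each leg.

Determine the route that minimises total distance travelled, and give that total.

Shortest round trip = 45 m.

With 5 stops there are 5!/2 = 60 distinct round trips (a route and its reverse cost the same).
Orwell - Larch - Maple - Willow - Upland - Pine - Orwell: 10+13+18+10+14+17 = 82
Orwell - Larch - Maple - Willow - Pine - Upland - Orwell: 10+13+18+4+14+6 = 65
Orwell - Larch - Maple - Upland - Willow - Pine - Orwell: 10+13+11+10+4+17 = 65
Orwell - Larch - Maple - Upland - Pine - Willow - Orwell: 10+13+11+14+4+14 = 66
Orwell - Larch - Maple - Pine - Willow - Upland - Orwell: 10+13+20+4+10+6 = 63
Orwell - Larch - Maple - Pine - Upland - Willow - Orwell: 10+13+20+14+10+14 = 81
Orwell - Larch - Willow - Maple - Upland - Pine - Orwell: 10+5+18+11+14+17 = 75
Orwell - Larch - Willow - Maple - Pine - Upland - Orwell: 10+5+18+20+14+6 = 73
Orwell - Larch - Willow - Upland - Maple - Pine - Orwell: 10+5+10+11+20+17 = 73
Orwell - Larch - Willow - Upland - Pine - Maple - Orwell: 10+5+10+14+20+5 = 64
Orwell - Larch - Willow - Pine - Maple - Upland - Orwell: 10+5+4+20+11+6 = 56
Orwell - Larch - Willow - Pine - Upland - Maple - Orwell: 10+5+4+14+11+5 = 49
Orwell - Larch - Upland - Maple - Willow - Pine - Orwell: 10+8+11+18+4+17 = 68
Orwell - Larch - Upland - Maple - Pine - Willow - Orwell: 10+8+11+20+4+14 = 67
… (46 more)
Orwell - Maple - Larch - Pine - Willow - Upland - Orwell: 5+13+7+4+10+6 = 45  ← best
The minimum is 45.
One optimal route: Orwell → Maple → Larch → Pine → Willow → Upland → Orwell (or its reverse).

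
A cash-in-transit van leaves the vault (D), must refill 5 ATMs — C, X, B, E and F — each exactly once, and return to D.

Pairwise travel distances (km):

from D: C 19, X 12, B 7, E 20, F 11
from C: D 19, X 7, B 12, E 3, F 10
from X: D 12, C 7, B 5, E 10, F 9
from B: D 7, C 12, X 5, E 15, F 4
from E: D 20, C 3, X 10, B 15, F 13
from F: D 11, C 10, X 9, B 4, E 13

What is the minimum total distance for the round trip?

46 km — the shortest possible round trip.

D → C → X → B → E → F → D: 19+7+5+15+13+11 = 70
D → C → X → B → F → E → D: 19+7+5+4+13+20 = 68
D → C → X → E → B → F → D: 19+7+10+15+4+11 = 66
D → C → X → E → F → B → D: 19+7+10+13+4+7 = 60
D → C → X → F → B → E → D: 19+7+9+4+15+20 = 74
D → C → X → F → E → B → D: 19+7+9+13+15+7 = 70
D → C → B → X → E → F → D: 19+12+5+10+13+11 = 70
D → C → B → X → F → E → D: 19+12+5+9+13+20 = 78
D → C → B → E → X → F → D: 19+12+15+10+9+11 = 76
D → C → B → E → F → X → D: 19+12+15+13+9+12 = 80
D → C → B → F → X → E → D: 19+12+4+9+10+20 = 74
D → C → B → F → E → X → D: 19+12+4+13+10+12 = 70
D → C → E → X → B → F → D: 19+3+10+5+4+11 = 52
D → C → E → X → F → B → D: 19+3+10+9+4+7 = 52
… (46 more)
D → X → C → E → F → B → D: 12+7+3+13+4+7 = 46  ← best
The minimum is 46.
One optimal route: D → X → C → E → F → B → D (or its reverse).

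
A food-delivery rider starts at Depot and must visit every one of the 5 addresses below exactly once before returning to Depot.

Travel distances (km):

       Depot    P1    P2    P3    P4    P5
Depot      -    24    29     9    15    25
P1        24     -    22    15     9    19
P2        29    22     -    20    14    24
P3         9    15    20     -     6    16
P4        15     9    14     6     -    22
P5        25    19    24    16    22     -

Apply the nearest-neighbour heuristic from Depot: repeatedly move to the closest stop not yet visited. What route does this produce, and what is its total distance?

From Depot: distances to unvisited — P3=9, P4=15, P1=24, P5=25, P2=29. Nearest is P3 (9).
From P3: distances to unvisited — P4=6, P1=15, P5=16, P2=20. Nearest is P4 (6).
From P4: distances to unvisited — P1=9, P2=14, P5=22. Nearest is P1 (9).
From P1: distances to unvisited — P5=19, P2=22. Nearest is P5 (19).
From P5: distances to unvisited — P2=24. Nearest is P2 (24).
Return P2→Depot: 29.
Total = 9 + 6 + 9 + 19 + 24 + 29 = 96.

96 km along Depot → P3 → P4 → P1 → P5 → P2 → Depot.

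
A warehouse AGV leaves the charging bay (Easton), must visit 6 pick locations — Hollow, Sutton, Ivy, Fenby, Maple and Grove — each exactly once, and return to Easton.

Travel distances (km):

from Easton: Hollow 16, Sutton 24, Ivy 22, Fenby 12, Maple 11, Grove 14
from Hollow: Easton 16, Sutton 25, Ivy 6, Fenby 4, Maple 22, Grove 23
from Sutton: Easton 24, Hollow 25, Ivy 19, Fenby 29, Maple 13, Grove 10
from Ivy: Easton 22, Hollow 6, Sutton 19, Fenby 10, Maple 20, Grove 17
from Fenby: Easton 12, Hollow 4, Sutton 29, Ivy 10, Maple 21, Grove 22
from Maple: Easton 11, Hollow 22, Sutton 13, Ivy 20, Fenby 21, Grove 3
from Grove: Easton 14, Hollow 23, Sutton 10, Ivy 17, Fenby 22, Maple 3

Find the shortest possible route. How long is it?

65 km — the shortest possible round trip.

With 6 stops there are 6!/2 = 360 distinct round trips (a route and its reverse cost the same).
Easton → Hollow → Sutton → Ivy → Fenby → Maple → Grove → Easton: 16+25+19+10+21+3+14 = 108
Easton → Hollow → Sutton → Ivy → Fenby → Grove → Maple → Easton: 16+25+19+10+22+3+11 = 106
Easton → Hollow → Sutton → Ivy → Maple → Fenby → Grove → Easton: 16+25+19+20+21+22+14 = 137
Easton → Hollow → Sutton → Ivy → Maple → Grove → Fenby → Easton: 16+25+19+20+3+22+12 = 117
Easton → Hollow → Sutton → Ivy → Grove → Fenby → Maple → Easton: 16+25+19+17+22+21+11 = 131
Easton → Hollow → Sutton → Ivy → Grove → Maple → Fenby → Easton: 16+25+19+17+3+21+12 = 113
Easton → Hollow → Sutton → Fenby → Ivy → Maple → Grove → Easton: 16+25+29+10+20+3+14 = 117
Easton → Hollow → Sutton → Fenby → Ivy → Grove → Maple → Easton: 16+25+29+10+17+3+11 = 111
… (352 more)
Easton → Fenby → Hollow → Ivy → Sutton → Grove → Maple → Easton: 12+4+6+19+10+3+11 = 65  ← best
The minimum is 65.
One optimal route: Easton → Fenby → Hollow → Ivy → Sutton → Grove → Maple → Easton (or its reverse).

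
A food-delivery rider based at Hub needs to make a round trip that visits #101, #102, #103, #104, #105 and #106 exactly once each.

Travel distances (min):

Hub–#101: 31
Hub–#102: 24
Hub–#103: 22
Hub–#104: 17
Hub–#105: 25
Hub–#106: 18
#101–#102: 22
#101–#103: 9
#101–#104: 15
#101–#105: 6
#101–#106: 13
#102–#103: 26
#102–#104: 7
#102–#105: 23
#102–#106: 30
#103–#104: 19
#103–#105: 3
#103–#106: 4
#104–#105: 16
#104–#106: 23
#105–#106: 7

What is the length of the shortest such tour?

Minimum total distance: 77 min.

Hub-#101-#102-#103-#104-#105-#106-Hub: 31+22+26+19+16+7+18 = 139
Hub-#101-#102-#103-#104-#106-#105-Hub: 31+22+26+19+23+7+25 = 153
Hub-#101-#102-#103-#105-#104-#106-Hub: 31+22+26+3+16+23+18 = 139
Hub-#101-#102-#103-#105-#106-#104-Hub: 31+22+26+3+7+23+17 = 129
Hub-#101-#102-#103-#106-#104-#105-Hub: 31+22+26+4+23+16+25 = 147
Hub-#101-#102-#103-#106-#105-#104-Hub: 31+22+26+4+7+16+17 = 123
Hub-#101-#102-#104-#103-#105-#106-Hub: 31+22+7+19+3+7+18 = 107
Hub-#101-#102-#104-#103-#106-#105-Hub: 31+22+7+19+4+7+25 = 115
… (352 more)
Hub-#102-#104-#101-#105-#103-#106-Hub: 24+7+15+6+3+4+18 = 77  ← best
The minimum is 77.
One optimal route: Hub → #102 → #104 → #101 → #105 → #103 → #106 → Hub (or its reverse).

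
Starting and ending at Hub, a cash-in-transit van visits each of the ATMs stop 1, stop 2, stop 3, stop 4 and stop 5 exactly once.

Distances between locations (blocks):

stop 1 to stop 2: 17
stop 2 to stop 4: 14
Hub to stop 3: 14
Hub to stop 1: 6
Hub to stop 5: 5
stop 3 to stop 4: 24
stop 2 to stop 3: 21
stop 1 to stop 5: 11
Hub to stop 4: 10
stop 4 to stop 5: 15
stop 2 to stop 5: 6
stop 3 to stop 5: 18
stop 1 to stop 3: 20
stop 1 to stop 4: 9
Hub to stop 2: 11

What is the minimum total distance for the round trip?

With 5 stops there are 5!/2 = 60 distinct round trips (a route and its reverse cost the same).
Hub-stop 1-stop 2-stop 3-stop 4-stop 5-Hub: 6+17+21+24+15+5 = 88
Hub-stop 1-stop 2-stop 3-stop 5-stop 4-Hub: 6+17+21+18+15+10 = 87
Hub-stop 1-stop 2-stop 4-stop 3-stop 5-Hub: 6+17+14+24+18+5 = 84
Hub-stop 1-stop 2-stop 4-stop 5-stop 3-Hub: 6+17+14+15+18+14 = 84
Hub-stop 1-stop 2-stop 5-stop 3-stop 4-Hub: 6+17+6+18+24+10 = 81
Hub-stop 1-stop 2-stop 5-stop 4-stop 3-Hub: 6+17+6+15+24+14 = 82
Hub-stop 1-stop 3-stop 2-stop 4-stop 5-Hub: 6+20+21+14+15+5 = 81
Hub-stop 1-stop 3-stop 2-stop 5-stop 4-Hub: 6+20+21+6+15+10 = 78
Hub-stop 1-stop 3-stop 4-stop 2-stop 5-Hub: 6+20+24+14+6+5 = 75
Hub-stop 1-stop 3-stop 4-stop 5-stop 2-Hub: 6+20+24+15+6+11 = 82
Hub-stop 1-stop 3-stop 5-stop 2-stop 4-Hub: 6+20+18+6+14+10 = 74
Hub-stop 1-stop 3-stop 5-stop 4-stop 2-Hub: 6+20+18+15+14+11 = 84
Hub-stop 1-stop 4-stop 2-stop 3-stop 5-Hub: 6+9+14+21+18+5 = 73
Hub-stop 1-stop 4-stop 2-stop 5-stop 3-Hub: 6+9+14+6+18+14 = 67
… (46 more)
The minimum is 67.
One optimal route: Hub → stop 1 → stop 4 → stop 2 → stop 5 → stop 3 → Hub (or its reverse).

67 blocks — the shortest possible round trip.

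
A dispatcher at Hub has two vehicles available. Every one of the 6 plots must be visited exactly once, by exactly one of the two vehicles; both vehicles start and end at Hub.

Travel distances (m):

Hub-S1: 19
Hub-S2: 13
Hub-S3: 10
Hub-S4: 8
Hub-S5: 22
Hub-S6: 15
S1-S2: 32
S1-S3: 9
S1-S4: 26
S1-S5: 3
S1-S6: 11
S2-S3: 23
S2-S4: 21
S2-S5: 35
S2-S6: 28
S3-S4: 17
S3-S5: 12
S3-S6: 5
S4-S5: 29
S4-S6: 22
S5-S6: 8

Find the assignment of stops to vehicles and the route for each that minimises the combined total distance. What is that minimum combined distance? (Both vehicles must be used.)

86 m — the smallest possible combined total.

Try each way of splitting the stops between the two vehicles (each non-empty) and, for each split, find the best tour for each vehicle:
  {S1} + {S2, S3, S4, S5, S6}: 38 + 86 = 124
  {S2} + {S1, S3, S4, S5, S6}: 26 + 60 = 86
  {S1, S2} + {S3, S4, S5, S6}: 64 + 60 = 124
  {S3} + {S1, S2, S4, S5, S6}: 20 + 86 = 106
  {S1, S3} + {S2, S4, S5, S6}: 38 + 86 = 124
  {S2, S3} + {S1, S4, S5, S6}: 46 + 60 = 106
  … (31 splits in total)
Best: vehicle 1 Hub → S2 → Hub = 26; vehicle 2 Hub → S1 → S5 → S6 → S3 → S4 → Hub = 60; combined 86.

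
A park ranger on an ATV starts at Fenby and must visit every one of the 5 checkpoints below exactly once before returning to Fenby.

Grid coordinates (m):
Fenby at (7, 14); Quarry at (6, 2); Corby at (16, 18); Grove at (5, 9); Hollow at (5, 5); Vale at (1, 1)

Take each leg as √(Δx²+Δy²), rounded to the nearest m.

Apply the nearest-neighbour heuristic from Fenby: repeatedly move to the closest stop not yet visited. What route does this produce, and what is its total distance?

Fenby → [Grove:5 / Hollow:9 / Corby:10 / Quarry:12 / Vale:14] → Grove (5)
Grove → [Hollow:4 / Quarry:7 / Vale:9 / Corby:14] → Hollow (4)
Hollow → [Quarry:3 / Vale:6 / Corby:17] → Quarry (3)
Quarry → [Vale:5 / Corby:19] → Vale (5)
Vale → [Corby:23] → Corby (23)
Return Corby→Fenby: 10.
Total = 5 + 4 + 3 + 5 + 23 + 10 = 50.

Nearest-neighbour total = 50 m; route Fenby → Grove → Hollow → Quarry → Vale → Corby → Fenby.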